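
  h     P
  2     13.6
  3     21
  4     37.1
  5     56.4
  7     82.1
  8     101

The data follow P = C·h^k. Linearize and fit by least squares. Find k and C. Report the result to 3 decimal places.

k = 1.493, C = 4.610

Linearized form: ln P = k·ln h + ln C. From the 6 transformed points,
Σln h = 8.8128, Σ(ln h)² = 14.3101, Σln P = 22.3237, Σln h·ln P = 34.8278.
Equations: 14.3101·k + 8.8128·ln C = 34.8278;  8.8128·k + 6·ln C = 22.3237.
Slope k = (n·Σln h·ln P − Σln h·Σln P)/(n·Σ(ln h)² − (Σln h)²) = (6·34.8278 − 8.8128·22.3237)/8.1947 = 1.49257; ln C = (Σln P − k·Σln h)/n = 1.52833, so C = exp(1.52833) = 4.61048.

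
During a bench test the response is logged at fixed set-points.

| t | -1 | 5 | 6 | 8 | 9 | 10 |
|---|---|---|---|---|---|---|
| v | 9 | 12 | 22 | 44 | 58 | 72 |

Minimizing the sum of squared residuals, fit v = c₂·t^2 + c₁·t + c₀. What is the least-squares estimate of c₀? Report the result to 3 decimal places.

The normal system MᵀM·[c₂, c₁, c₀]ᵀ = Mᵀv is [[22579, 2581, 307]; [2581, 307, 37]; [307, 37, 6]]·[c₂, c₁, c₀]ᵀ = [15815, 1777, 217]ᵀ.
Row-reducing yields c₂ = 26102/25701, c₁ = -84677/25701, c₀ = 2978/659.

c₀ = 4.519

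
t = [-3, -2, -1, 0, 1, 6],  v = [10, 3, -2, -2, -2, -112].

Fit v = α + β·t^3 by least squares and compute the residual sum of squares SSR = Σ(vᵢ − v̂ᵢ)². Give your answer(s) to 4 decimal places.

SSR = 4.2225

The normal system XᵀX·[α, β]ᵀ = Xᵀv is [[6, 181]; [181, 47451]]·[α, β]ᵀ = [-105, -24486]ᵀ.
Δ = 6·47451 − 181² = 251945.
α = ((-105)·47451 − 181·(-24486))/251945 = -550389/251945; β = (6·(-24486) − 181·(-105))/251945 = -127911/251945.
Residuals: -383758/251945, 282936/251945, -81412/251945, 46499/251945, 34882/50389, -7735/50389; SSR = 1063834/251945.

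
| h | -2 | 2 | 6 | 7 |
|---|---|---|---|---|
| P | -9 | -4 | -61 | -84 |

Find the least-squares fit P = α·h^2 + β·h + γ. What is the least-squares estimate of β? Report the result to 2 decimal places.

β = 1.20

Forming XᵀX = [[3729, 559, 93]; [559, 93, 13]; [93, 13, 4]] and XᵀP = [-6364, -944, -158]ᵀ gives XᵀX·[α, β, γ]ᵀ = XᵀP.
Row-reducing yields α = -6503/3398, β = 4075/3398, γ = 1865/1699.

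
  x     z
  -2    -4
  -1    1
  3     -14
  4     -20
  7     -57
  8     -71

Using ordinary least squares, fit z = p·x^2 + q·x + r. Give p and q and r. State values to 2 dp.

Compute the Gram sums: Σx^2·x^2 = 6851, Σx^2·x = 937, Σx^2 = 143, Σx·x = 143, Σx = 19, Σ1 = 6.
For Aᵀz: Σx^2·z = -7798, Σx·z = -1082, Σz = -165.
Row-reducing yields p = -7043/7252, q = -7817/7252, r = -487/518.

p = -0.97, q = -1.08, r = -0.94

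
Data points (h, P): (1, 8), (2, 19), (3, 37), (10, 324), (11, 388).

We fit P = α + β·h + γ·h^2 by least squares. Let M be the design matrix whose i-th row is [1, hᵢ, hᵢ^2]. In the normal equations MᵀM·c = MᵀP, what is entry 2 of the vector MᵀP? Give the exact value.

Entry 2 ↔ basis h, so (MᵀP)_{2} = Σᵢ (h)·Pᵢ = (1)·(8) + (2)·(19) + (3)·(37) + (10)·(324) + (11)·(388) = 7665.

7665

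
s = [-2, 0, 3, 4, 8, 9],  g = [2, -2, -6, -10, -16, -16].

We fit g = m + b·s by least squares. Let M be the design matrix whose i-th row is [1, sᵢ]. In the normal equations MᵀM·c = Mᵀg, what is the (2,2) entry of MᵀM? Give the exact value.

Row 2 ↔ basis s, column 2 ↔ basis s, so (MᵀM)_{2,2} = Σᵢ (s)·(s) = (-2)·(-2) + (0)·(0) + (3)·(3) + (4)·(4) + (8)·(8) + (9)·(9) = 174.

174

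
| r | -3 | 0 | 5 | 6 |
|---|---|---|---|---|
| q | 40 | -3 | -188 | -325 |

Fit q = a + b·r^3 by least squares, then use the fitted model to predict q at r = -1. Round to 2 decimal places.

q̂ = -0.01

From the data, Σ1 = 4, Σr^3 = 314, Σr^3·r^3 = 63010.
Moment sums: Σq = -476, Σr^3·q = -94780.
Determinant 4·63010 − 314² = 153444.
a = ((-476)·63010 − 314·(-94780))/153444 = -19320/12787; b = (4·(-94780) − 314·(-476))/153444 = -19138/12787.
At r = -1: q̂ = (-19320/12787)·(1) + (-19138/12787)·(-1) = -182/12787.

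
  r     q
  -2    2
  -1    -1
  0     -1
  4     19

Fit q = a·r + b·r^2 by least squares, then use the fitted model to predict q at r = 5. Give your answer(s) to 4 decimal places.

q̂ = 28.4417

Sums needed: Σr·r = 21, Σr·r^2 = 55, Σr^2·r^2 = 273.
For Xᵀq: Σr·q = 73, Σr^2·q = 311.
So XᵀX·[a, b]ᵀ = Xᵀq: [[21, 55]; [55, 273]]·[a, b]ᵀ = [73, 311]ᵀ.
Eliminating b: 273·(row 1) − 55·(row 2) gives 2708·a = 273·73 − 55·311 = 2824, so a = 706/677.
Then b = (311 − 55·(706/677))/273 = 629/677.
At r = 5: q̂ = (706/677)·(5) + (629/677)·(25) = 19255/677.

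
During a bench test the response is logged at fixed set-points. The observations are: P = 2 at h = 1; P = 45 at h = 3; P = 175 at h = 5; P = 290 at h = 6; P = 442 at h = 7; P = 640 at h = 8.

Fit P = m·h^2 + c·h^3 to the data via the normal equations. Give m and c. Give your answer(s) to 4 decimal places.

m = 2.0798, c = 0.9908

From the data, Σh^2·h^2 = 8500, Σh^2·h^3 = 60720, Σh^3·h^3 = 442804.
Moment sums: Σh^2·P = 77840, Σh^3·P = 565018.
XᵀX·[m, c]ᵀ = XᵀP becomes [[8500, 60720]; [60720, 442804]]·[m, c]ᵀ = [77840, 565018]ᵀ.
det = 8500·442804 − 60720² = 76915600.
m = (77840·442804 − 60720·565018)/76915600 = 399926/192289; c = (8500·565018 − 60720·77840)/76915600 = 381041/384578.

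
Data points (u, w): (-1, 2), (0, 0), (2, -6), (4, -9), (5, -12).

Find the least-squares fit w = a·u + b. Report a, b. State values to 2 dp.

MᵀM·[a, b]ᵀ = Mᵀw reads: 46·a + 10·b = -110;  10·a + 5·b = -25.
Eliminating b: 5·(row 1) − 10·(row 2) gives 130·a = 5·(-110) − 10·(-25) = -300, so a = -30/13.
Then b = ((-25) − 10·(-30/13))/5 = -5/13.

a = -2.31, b = -0.38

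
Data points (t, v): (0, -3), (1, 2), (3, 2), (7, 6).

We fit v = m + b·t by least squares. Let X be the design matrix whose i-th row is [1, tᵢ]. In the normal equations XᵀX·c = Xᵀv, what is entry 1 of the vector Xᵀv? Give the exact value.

Entry 1 ↔ basis 1, so (Xᵀv)_{1} = Σᵢ vᵢ = (1)·(-3) + (1)·(2) + (1)·(2) + (1)·(6) = 7.

7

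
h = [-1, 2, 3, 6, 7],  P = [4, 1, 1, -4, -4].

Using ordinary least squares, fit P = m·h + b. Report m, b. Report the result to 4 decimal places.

From the data, Σh·h = 99, Σh = 17, Σ1 = 5.
For MᵀP: Σh·P = -51, ΣP = -2.
Eliminating b: 5·(row 1) − 17·(row 2) gives 206·m = 5·(-51) − 17·(-2) = -221, so m = -221/206.
Then b = ((-2) − 17·(-221/206))/5 = 669/206.

m = -1.0728, b = 3.2476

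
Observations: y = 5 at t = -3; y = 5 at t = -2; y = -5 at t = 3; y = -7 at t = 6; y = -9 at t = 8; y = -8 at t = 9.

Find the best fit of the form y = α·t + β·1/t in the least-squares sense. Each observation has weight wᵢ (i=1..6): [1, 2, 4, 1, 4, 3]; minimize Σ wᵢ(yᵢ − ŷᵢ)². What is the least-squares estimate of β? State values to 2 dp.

β = -6.64

From the data, Σwᵢ·t·t = 588, Σwᵢ·t·1/t = 15, Σwᵢ·1/t·1/t = 511/432.
Right-hand side: Σwᵢ·t·y = -641, Σwᵢ·1/t·y = -65/3.
Eliminating β: (511/432)·(row 1) − 15·(row 2) gives (16939/36)·α = (511/432)·(-641) − 15·(-65/3) = -187151/432, so α = -187151/203268.
Then β = ((-65/3) − 15·(-187151/203268))/(511/432) = -112500/16939.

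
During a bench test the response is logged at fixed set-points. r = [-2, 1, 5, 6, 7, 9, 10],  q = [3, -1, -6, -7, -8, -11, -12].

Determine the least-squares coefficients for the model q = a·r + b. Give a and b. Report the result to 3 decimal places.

Sums needed: Σr·r = 296, Σr = 36, Σ1 = 7.
Moment sums: Σr·q = -354, Σq = -42.
Eliminating b: 7·(row 1) − 36·(row 2) gives 776·a = 7·(-354) − 36·(-42) = -966, so a = -483/388.
Then b = ((-42) − 36·(-483/388))/7 = 39/97.

a = -1.245, b = 0.402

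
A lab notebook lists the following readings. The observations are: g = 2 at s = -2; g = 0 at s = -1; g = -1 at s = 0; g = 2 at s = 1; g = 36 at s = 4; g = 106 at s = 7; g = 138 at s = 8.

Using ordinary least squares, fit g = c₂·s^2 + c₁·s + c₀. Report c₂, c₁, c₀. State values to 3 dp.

With design matrix M, MᵀM = [[6771, 911, 135]; [911, 135, 17]; [135, 17, 7]] and Mᵀg = [14612, 1988, 283]ᵀ.
Inverting the 3×3 Gram matrix, [c₂, c₁, c₀]ᵀ = [347801/176722, 22201/13594, -131945/88361]ᵀ.

c₂ = 1.968, c₁ = 1.633, c₀ = -1.493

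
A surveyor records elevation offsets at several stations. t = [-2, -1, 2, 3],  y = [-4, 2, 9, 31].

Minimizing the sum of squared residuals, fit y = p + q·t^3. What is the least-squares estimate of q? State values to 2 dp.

q = 1.00

Setting ∂/∂p … = 0 gives: 4·p + 26·q = 38;  26·p + 858·q = 939.
(Σ1 = 4, Σt^3 = 26, Σt^3·t^3 = 858, Σy = 38, Σt^3·y = 939.)
Eliminating q: 858·(row 1) − 26·(row 2) gives 2756·p = 858·38 − 26·939 = 8190, so p = 315/106.
Then q = (939 − 26·(315/106))/858 = 692/689.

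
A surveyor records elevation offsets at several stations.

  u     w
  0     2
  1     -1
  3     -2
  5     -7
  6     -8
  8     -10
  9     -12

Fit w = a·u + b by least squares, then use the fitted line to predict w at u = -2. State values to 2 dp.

ŵ = 4.40

Compute the Gram sums: Σu·u = 216, Σu = 32, Σ1 = 7.
For Xᵀw: Σu·w = -278, Σw = -38.
So XᵀX·[a, b]ᵀ = Xᵀw: [[216, 32]; [32, 7]]·[a, b]ᵀ = [-278, -38]ᵀ.
det = 216·7 − 32² = 488.
a = ((-278)·7 − 32·(-38))/488 = -365/244; b = (216·(-38) − 32·(-278))/488 = 86/61.
At u = -2: ŵ = (-365/244)·(-2) + (86/61)·(1) = 537/122.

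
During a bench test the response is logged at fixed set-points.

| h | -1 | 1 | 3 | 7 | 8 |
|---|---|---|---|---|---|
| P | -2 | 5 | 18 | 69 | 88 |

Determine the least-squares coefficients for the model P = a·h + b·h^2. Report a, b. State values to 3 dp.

a = 3.075, b = 0.983

Entries of MᵀM: Σh·h = 124, Σh·h^2 = 882, Σh^2·h^2 = 6580.
Moment sums: Σh·P = 1248, Σh^2·P = 9178.
Normal equations: [[124, 882]; [882, 6580]]·[a, b]ᵀ = [1248, 9178]ᵀ.
det = 124·6580 − 882² = 37996.
a = (1248·6580 − 882·9178)/37996 = 4173/1357; b = (124·9178 − 882·1248)/37996 = 9334/9499.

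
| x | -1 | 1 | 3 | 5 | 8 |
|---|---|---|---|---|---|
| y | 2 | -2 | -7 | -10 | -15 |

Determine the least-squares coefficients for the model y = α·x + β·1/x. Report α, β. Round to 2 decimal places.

From the data, Σx·x = 100, Σx·1/x = 5, Σ1/x·1/x = 31201/14400.
For Aᵀy: Σx·y = -195, Σ1/x·y = -245/24.
Normal equations: [[100, 5]; [5, 31201/14400]]·[α, β]ᵀ = [-195, -245/24]ᵀ.
Δ = 100·(31201/14400) − 5² = 27601/144.
α = ((-195)·(31201/14400) − 5·(-245/24))/(27601/144) = -1069839/552020; β = (100·(-245/24) − 5·(-195))/(27601/144) = -6600/27601.

α = -1.94, β = -0.24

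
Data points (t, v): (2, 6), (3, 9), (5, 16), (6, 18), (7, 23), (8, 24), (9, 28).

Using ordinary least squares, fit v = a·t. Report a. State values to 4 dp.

Setting ∂/∂a … = 0 gives: 268·a = 832.
(Σt·t = 268, Σt·v = 832.)
a = 832/268 = 3.10448.

a = 3.1045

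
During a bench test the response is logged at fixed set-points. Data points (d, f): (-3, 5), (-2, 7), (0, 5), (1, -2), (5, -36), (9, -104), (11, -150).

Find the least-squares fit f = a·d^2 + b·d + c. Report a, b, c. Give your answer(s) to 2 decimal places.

a = -0.97, b = -3.27, c = 4.04

The normal system AᵀA·[a, b, c]ᵀ = Aᵀf is [[21925, 2151, 241]; [2151, 241, 21]; [241, 21, 7]]·[a, b, c]ᵀ = [-27403, -2797, -275]ᵀ.
Solving the 3×3 system (Gaussian elimination) gives a = -658769/676461, b = -736440/225487, c = 2733182/676461.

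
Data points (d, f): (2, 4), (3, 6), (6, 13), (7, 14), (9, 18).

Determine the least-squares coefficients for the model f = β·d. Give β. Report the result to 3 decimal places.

β = 2.034

The normal equations are: 179·β = 364.
(Σd·d = 179, Σd·f = 364.)
Hence β = 364 / 179 ≈ 2.03352.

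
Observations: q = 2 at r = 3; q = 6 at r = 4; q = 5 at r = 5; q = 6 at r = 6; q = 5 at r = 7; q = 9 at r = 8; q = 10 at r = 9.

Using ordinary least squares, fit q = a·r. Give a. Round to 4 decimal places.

a = 1.0286

Normal-equation sums: Σr·r = 280.
And Σr·q = 288.
Normal equations: [[280]]·[a]ᵀ = [288]ᵀ.
a = 288/280 = 1.02857.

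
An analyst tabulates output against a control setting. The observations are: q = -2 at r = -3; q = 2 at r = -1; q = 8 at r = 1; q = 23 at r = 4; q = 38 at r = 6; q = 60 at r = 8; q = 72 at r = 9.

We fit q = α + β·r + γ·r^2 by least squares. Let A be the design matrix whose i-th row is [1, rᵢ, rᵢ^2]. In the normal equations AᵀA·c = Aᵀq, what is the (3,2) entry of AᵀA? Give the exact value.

1494

Row 3 ↔ basis r^2, column 2 ↔ basis r, so (AᵀA)_{3,2} = Σᵢ (r^2)·(r) = (9)·(-3) + (1)·(-1) + (1)·(1) + (16)·(4) + (36)·(6) + (64)·(8) + (81)·(9) = 1494.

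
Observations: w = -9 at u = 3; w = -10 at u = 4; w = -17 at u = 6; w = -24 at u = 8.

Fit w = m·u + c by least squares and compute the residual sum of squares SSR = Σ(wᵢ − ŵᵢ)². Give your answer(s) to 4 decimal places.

SSR = 2.5424

The normal equations are: 125·m + 21·c = -361;  21·m + 4·c = -60.
Δ = 125·4 − 21² = 59.
m = ((-361)·4 − 21·(-60))/59 = -184/59; c = (125·(-60) − 21·(-361))/59 = 81/59.
Residuals: -60/59, 65/59, 20/59, -25/59; SSR = 150/59.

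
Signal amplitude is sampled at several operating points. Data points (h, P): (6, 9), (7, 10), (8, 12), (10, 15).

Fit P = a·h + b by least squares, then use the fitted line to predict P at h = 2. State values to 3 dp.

P̂ = 2.629

AᵀA·[a, b]ᵀ = AᵀP reads: 249·a + 31·b = 370;  31·a + 4·b = 46.
(Σh·h = 249, Σh = 31, Σ1 = 4, Σh·P = 370, ΣP = 46.)
Eliminating b: 4·(row 1) − 31·(row 2) gives 35·a = 4·370 − 31·46 = 54, so a = 54/35.
Then b = (46 − 31·(54/35))/4 = -16/35.
At h = 2: P̂ = (54/35)·(2) + (-16/35)·(1) = 92/35.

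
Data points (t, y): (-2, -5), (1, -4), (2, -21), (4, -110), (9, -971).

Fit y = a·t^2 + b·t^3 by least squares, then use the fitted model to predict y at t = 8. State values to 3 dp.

ŷ = -702.662

With design matrix X, XᵀX = [[6850, 60074]; [60074, 535666]] and Xᵀy = [-80519, -715031]ᵀ.
Determinant 6850·535666 − 60074² = 60426624.
a = ((-80519)·535666 − 60074·(-715031))/60426624 = -22064795/7553328; b = (6850·(-715031) − 60074·(-80519))/60426624 = -7607993/7553328.
At t = 8: ŷ = (-22064795/7553328)·(64) + (-7607993/7553328)·(512) = -110571652/157361.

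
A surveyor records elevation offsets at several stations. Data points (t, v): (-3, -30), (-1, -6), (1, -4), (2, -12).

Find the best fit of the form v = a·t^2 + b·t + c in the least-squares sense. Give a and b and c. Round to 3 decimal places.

Sums needed: Σt^2·t^2 = 99, Σt^2·t = -19, Σt^2 = 15, Σt·t = 15, Σt = -1, Σ1 = 4.
And Σt^2·v = -328, Σt·v = 68, Σv = -52.
XᵀX·[a, b, c]ᵀ = Xᵀv becomes [[99, -19, 15]; [-19, 15, -1]; [15, -1, 4]]·[a, b, c]ᵀ = [-328, 68, -52]ᵀ.
Solving the 3×3 system (Gaussian elimination) gives a = -1123/398, b = 323/398, c = -441/199.

a = -2.822, b = 0.812, c = -2.216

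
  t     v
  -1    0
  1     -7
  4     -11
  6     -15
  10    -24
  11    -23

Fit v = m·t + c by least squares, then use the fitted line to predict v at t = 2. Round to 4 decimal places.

v̂ = -7.2482

Normal-equation sums: Σt·t = 275, Σt = 31, Σ1 = 6.
Right-hand side: Σt·v = -634, Σv = -80.
XᵀX·[m, c]ᵀ = Xᵀv becomes [[275, 31]; [31, 6]]·[m, c]ᵀ = [-634, -80]ᵀ.
Eliminating c: 6·(row 1) − 31·(row 2) gives 689·m = 6·(-634) − 31·(-80) = -1324, so m = -1324/689.
Then c = ((-80) − 31·(-1324/689))/6 = -2346/689.
At t = 2: v̂ = (-1324/689)·(2) + (-2346/689)·(1) = -4994/689.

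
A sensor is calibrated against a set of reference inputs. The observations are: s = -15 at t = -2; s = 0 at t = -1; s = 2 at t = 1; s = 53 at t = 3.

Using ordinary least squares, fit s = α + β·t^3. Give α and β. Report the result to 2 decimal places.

α = 0.81, β = 1.93

From the data, Σ1 = 4, Σt^3 = 19, Σt^3·t^3 = 795.
For Aᵀs: Σs = 40, Σt^3·s = 1553.
det = 4·795 − 19² = 2819.
α = (40·795 − 19·1553)/2819 = 2293/2819; β = (4·1553 − 19·40)/2819 = 5452/2819.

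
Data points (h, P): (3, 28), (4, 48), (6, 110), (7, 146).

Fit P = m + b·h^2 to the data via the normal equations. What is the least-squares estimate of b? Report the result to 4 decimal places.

b = 2.9772

Entries of XᵀX: Σ1 = 4, Σh^2 = 110, Σh^2·h^2 = 4034.
Right-hand side: ΣP = 332, Σh^2·P = 12134.
Normal equations: [[4, 110]; [110, 4034]]·[m, b]ᵀ = [332, 12134]ᵀ.
Eliminating b: 4034·(row 1) − 110·(row 2) gives 4036·m = 4034·332 − 110·12134 = 4548, so m = 1137/1009.
Then b = (12134 − 110·(1137/1009))/4034 = 3004/1009.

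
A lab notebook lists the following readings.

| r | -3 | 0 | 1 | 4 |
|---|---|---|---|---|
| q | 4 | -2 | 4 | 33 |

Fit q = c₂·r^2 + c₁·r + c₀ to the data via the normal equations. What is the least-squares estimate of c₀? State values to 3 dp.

c₀ = -1.090

The normal system MᵀM·[c₂, c₁, c₀]ᵀ = Mᵀq is [[338, 38, 26]; [38, 26, 2]; [26, 2, 4]]·[c₂, c₁, c₀]ᵀ = [568, 124, 39]ᵀ.
Inverting the 3×3 Gram matrix, [c₂, c₁, c₀]ᵀ = [35/24, 1633/600, -109/100]ᵀ.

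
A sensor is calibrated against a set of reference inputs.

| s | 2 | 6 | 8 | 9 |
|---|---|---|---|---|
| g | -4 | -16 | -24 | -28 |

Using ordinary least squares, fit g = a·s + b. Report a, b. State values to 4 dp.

Entries of XᵀX: Σs·s = 185, Σs = 25, Σ1 = 4.
And Σs·g = -548, Σg = -72.
Determinant 185·4 − 25² = 115.
a = ((-548)·4 − 25·(-72))/115 = -392/115; b = (185·(-72) − 25·(-548))/115 = 76/23.

a = -3.4087, b = 3.3043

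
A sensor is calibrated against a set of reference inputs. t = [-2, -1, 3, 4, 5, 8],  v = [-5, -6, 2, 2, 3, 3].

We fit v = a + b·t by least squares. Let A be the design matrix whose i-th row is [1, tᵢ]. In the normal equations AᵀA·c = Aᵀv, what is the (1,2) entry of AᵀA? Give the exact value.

Row 1 ↔ basis 1, column 2 ↔ basis t, so (AᵀA)_{1,2} = Σᵢ t = (1)·(-2) + (1)·(-1) + (1)·(3) + (1)·(4) + (1)·(5) + (1)·(8) = 17.

17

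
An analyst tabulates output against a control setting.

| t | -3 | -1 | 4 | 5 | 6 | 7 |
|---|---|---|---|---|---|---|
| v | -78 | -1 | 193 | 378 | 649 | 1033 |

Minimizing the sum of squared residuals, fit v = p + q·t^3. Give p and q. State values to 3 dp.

p = 2.011, q = 3.003

From the data, Σ1 = 6, Σt^3 = 720, Σt^3·t^3 = 184756.
For Aᵀv: Σv = 2174, Σt^3·v = 556212.
AᵀA·[p, q]ᵀ = Aᵀv becomes [[6, 720]; [720, 184756]]·[p, q]ᵀ = [2174, 556212]ᵀ.
Δ = 6·184756 − 720² = 590136.
p = (2174·184756 − 720·556212)/590136 = 148363/73767; q = (6·556212 − 720·2174)/590136 = 73833/24589.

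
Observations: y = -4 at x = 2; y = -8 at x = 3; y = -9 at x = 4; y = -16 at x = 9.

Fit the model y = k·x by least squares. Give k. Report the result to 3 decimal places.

The normal system AᵀA·[k]ᵀ = Aᵀy is [[110]]·[k]ᵀ = [-212]ᵀ.
Hence k = -212 / 110 ≈ -1.92727.

k = -1.927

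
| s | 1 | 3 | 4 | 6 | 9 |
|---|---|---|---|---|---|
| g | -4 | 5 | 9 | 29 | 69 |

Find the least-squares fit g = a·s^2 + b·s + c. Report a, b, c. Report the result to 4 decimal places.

a = 0.8773, b = 0.3366, c = -5.0395

The normal system MᵀM·[a, b, c]ᵀ = Mᵀg is [[8195, 1037, 143]; [1037, 143, 23]; [143, 23, 5]]·[a, b, c]ᵀ = [6818, 842, 108]ᵀ.
Row-reducing yields a = 1087/1239, b = 139/413, c = -892/177.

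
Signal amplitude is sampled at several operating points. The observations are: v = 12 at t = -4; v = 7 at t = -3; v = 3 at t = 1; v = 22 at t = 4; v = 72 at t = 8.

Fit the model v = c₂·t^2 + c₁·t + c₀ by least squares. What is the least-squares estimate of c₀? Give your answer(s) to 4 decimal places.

c₀ = 1.4823

The normal system AᵀA·[c₂, c₁, c₀]ᵀ = Aᵀv is [[4690, 486, 106]; [486, 106, 6]; [106, 6, 5]]·[c₂, c₁, c₀]ᵀ = [5218, 598, 116]ᵀ.
Inverting the 3×3 Gram matrix, [c₂, c₁, c₀]ᵀ = [2595/2707, 40906/35191, 52162/35191]ᵀ.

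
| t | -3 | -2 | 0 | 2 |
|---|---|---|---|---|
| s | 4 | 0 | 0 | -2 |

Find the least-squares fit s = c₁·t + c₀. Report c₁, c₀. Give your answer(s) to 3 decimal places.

c₁ = -0.983, c₀ = -0.237

Sums needed: Σt·t = 17, Σt = -3, Σ1 = 4.
And Σt·s = -16, Σs = 2.
Eliminating c₀: 4·(row 1) − (-3)·(row 2) gives 59·c₁ = 4·(-16) − (-3)·2 = -58, so c₁ = -58/59.
Then c₀ = (2 − (-3)·(-58/59))/4 = -14/59.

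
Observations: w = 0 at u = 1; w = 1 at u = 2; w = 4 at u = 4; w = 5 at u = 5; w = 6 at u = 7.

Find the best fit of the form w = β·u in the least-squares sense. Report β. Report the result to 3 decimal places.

Entries of AᵀA: Σu·u = 95.
For Aᵀw: Σu·w = 85.
So AᵀA·[β]ᵀ = Aᵀw: [[95]]·[β]ᵀ = [85]ᵀ.
Hence β = 85 / 95 ≈ 0.894737.

β = 0.895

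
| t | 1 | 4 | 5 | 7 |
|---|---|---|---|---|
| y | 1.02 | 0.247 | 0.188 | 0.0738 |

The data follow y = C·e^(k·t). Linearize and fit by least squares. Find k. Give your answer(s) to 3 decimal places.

k = -0.434

With ln yᵢ as the transformed response and tᵢ as the regressor:
Σt = 17.0000, Σ(t)² = 91.0000, Σln y = -5.6563, Σt·ln y = -32.1750.
Equations: 91.0000·k + 17.0000·ln C = -32.1750;  17.0000·k + 4·ln C = -5.6563.
Slope k = (n·Σt·ln y − Σt·Σln y)/(n·Σ(t)² − (Σt)²) = (4·-32.1750 − 17.0000·-5.6563)/75.0000 = -0.43391; ln C = (Σln y − k·Σt)/n = 0.43006.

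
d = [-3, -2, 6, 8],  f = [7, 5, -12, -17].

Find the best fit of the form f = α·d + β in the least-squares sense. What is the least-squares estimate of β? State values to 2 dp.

With design matrix A, AᵀA = [[113, 9]; [9, 4]] and Aᵀf = [-239, -17]ᵀ.
det = 113·4 − 9² = 371.
α = ((-239)·4 − 9·(-17))/371 = -803/371; β = (113·(-17) − 9·(-239))/371 = 230/371.

β = 0.62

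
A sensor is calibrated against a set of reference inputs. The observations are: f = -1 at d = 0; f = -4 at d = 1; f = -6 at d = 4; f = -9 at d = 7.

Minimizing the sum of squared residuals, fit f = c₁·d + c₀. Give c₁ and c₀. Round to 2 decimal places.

The normal equations are: 66·c₁ + 12·c₀ = -91;  12·c₁ + 4·c₀ = -20.
Eliminating c₀: 4·(row 1) − 12·(row 2) gives 120·c₁ = 4·(-91) − 12·(-20) = -124, so c₁ = -31/30.
Then c₀ = ((-20) − 12·(-31/30))/4 = -19/10.

c₁ = -1.03, c₀ = -1.90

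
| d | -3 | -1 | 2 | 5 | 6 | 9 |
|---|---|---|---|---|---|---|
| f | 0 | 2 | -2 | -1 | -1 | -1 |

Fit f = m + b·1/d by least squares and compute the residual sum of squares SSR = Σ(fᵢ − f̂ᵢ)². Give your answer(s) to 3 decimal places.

AᵀA·[m, b]ᵀ = Aᵀf reads: 6·m + (-16/45)·b = -3;  (-16/45)·m + (5837/4050)·b = -313/90.
det = 6·(5837/4050) − (-16/45)² = 3451/405.
m = ((-3)·(5837/4050) − (-16/45)·(-313/90))/(3451/405) = -3217/4930; b = (6·(-313/90) − (-16/45)·(-3))/(3451/405) = -1269/493.
Residuals: -1013/4930, 387/4930, -149/2465, 165/986, 201/2465, -303/4930; SSR = 223/2465.

SSR = 0.090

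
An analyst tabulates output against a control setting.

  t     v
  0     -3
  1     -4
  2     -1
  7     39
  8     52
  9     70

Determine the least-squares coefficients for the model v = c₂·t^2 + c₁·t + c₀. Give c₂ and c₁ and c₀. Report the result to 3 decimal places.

c₂ = 1.044, c₁ = -1.337, c₀ = -3.106

Normal-equation sums: Σt^2·t^2 = 13075, Σt^2·t = 1593, Σt^2 = 199, Σt·t = 199, Σt = 27, Σ1 = 6.
For Mᵀv: Σt^2·v = 10901, Σt·v = 1313, Σv = 153.
MᵀM·[c₂, c₁, c₀]ᵀ = Mᵀv becomes [[13075, 1593, 199]; [1593, 199, 27]; [199, 27, 6]]·[c₂, c₁, c₀]ᵀ = [10901, 1313, 153]ᵀ.
Inverting the 3×3 Gram matrix, [c₂, c₁, c₀]ᵀ = [309/296, -61351/45880, -71249/22940]ᵀ.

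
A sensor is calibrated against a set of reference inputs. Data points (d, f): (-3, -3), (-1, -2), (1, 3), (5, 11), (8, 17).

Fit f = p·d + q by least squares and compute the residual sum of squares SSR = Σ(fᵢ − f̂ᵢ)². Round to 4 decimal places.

SSR = 4.1875

The normal system MᵀM·[p, q]ᵀ = Mᵀf is [[100, 10]; [10, 5]]·[p, q]ᵀ = [205, 26]ᵀ.
Eliminating q: 5·(row 1) − 10·(row 2) gives 400·p = 5·205 − 10·26 = 765, so p = 153/80.
Then q = (26 − 10·(153/80))/5 = 11/8.
Residuals: 109/80, -117/80, -23/80, 1/16, 13/40; SSR = 67/16.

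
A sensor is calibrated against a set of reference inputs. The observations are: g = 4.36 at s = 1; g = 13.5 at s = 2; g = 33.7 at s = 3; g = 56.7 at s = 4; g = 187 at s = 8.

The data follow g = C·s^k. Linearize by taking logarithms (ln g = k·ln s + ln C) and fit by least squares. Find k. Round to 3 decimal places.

k = 1.835

Let Y = ln g. Fitting Y = k·ln s + ln C by least squares:
XᵀX = [[7.9333, 5.2575]; [5.2575, 5]], rhs = [22.1437, 16.8615]ᵀ  (here Σln s = 5.2575, Σ(ln s)² = 7.9333, Σln g = 16.8615, Σln s·ln g = 22.1437).
Δ = 7.9333·5 − (5.2575)² = 12.0252; k = (22.1437·5 − 5.2575·16.8615)/12.0252 = 1.83525, ln C = (7.9333·16.8615 − 5.2575·22.1437)/12.0252 = 1.44255.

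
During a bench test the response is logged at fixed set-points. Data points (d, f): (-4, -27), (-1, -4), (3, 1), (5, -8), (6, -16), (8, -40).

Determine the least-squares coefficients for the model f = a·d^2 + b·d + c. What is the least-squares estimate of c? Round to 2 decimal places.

c = 1.14

AᵀA·[a, b, c]ᵀ = Aᵀf reads: 6355·a + 815·b + 151·c = -3763;  815·a + 151·b + 17·c = -341;  151·a + 17·b + 6·c = -94.
Row-reducing yields a = -14348/14103, b = 43780/14103, c = 1789/1567.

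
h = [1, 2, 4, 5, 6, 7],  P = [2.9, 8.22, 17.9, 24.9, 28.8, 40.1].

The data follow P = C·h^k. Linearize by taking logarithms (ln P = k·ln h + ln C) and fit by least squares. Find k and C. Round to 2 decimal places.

Let Y = ln P. Fitting Y = k·ln h + ln C by least squares:
Sums: Σln h = 7.4265, Σ(ln h)² = 11.9895, Σln P = 16.3227, Σln h·ln P = 23.8375.
Normal system: [[11.9895, 7.4265]; [7.4265, 6]]·[k, ln C]ᵀ = [23.8375, 16.3227]ᵀ.
Solving (det = 16.7835): k = 1.29913, ln C = 1.11244, so C = exp(1.11244) = 3.04178.

k = 1.30, C = 3.04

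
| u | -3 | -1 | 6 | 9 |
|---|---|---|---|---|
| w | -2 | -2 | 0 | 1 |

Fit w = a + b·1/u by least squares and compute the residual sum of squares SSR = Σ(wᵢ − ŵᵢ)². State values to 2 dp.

SSR = 2.23

The normal system XᵀX·[a, b]ᵀ = Xᵀw is [[4, -19/18]; [-19/18, 373/324]]·[a, b]ᵀ = [-3, 25/9]ᵀ.
Eliminating b: (373/324)·(row 1) − (-19/18)·(row 2) gives (377/108)·a = (373/324)·(-3) − (-19/18)·(25/9) = -169/324, so a = -13/87.
Then b = ((25/9) − (-19/18)·(-13/87))/(373/324) = 66/29.
Residuals: -95/87, 37/87, -20/87, 26/29; SSR = 194/87.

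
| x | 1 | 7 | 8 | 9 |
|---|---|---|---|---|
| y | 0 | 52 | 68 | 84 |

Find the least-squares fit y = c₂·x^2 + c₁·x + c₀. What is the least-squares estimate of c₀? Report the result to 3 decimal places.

c₀ = -2.414

With design matrix M, MᵀM = [[13059, 1585, 195]; [1585, 195, 25]; [195, 25, 4]] and Mᵀy = [13704, 1664, 204]ᵀ.
Solving the 3×3 system (Gaussian elimination) gives c₂ = 319/353, c₁ = 2643/1765, c₀ = -852/353.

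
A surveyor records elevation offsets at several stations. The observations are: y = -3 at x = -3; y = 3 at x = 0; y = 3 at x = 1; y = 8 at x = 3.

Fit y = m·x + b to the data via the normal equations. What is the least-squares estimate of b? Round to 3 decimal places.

From the data, Σx·x = 19, Σx = 1, Σ1 = 4.
Moment sums: Σx·y = 36, Σy = 11.
AᵀA·[m, b]ᵀ = Aᵀy becomes [[19, 1]; [1, 4]]·[m, b]ᵀ = [36, 11]ᵀ.
Eliminating b: 4·(row 1) − 1·(row 2) gives 75·m = 4·36 − 1·11 = 133, so m = 133/75.
Then b = (11 − 1·(133/75))/4 = 173/75.

b = 2.307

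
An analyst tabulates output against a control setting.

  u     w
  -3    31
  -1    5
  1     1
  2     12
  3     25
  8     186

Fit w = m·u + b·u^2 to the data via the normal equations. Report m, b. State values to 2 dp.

m = -1.03, b = 3.04

Entries of MᵀM: Σu·u = 88, Σu·u^2 = 520, Σu^2·u^2 = 4276.
For Mᵀw: Σu·w = 1490, Σu^2·w = 12462.
Δ = 88·4276 − 520² = 105888.
m = (1490·4276 − 520·12462)/105888 = -13625/13236; b = (88·12462 − 520·1490)/105888 = 10058/3309.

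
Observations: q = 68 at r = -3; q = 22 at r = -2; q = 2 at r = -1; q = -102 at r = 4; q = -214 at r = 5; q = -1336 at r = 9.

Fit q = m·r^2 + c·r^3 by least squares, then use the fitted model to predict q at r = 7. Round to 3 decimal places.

The normal system AᵀA·[m, c]ᵀ = Aᵀq is [[7540, 62922]; [62922, 551956]]·[m, c]ᵀ = [-114496, -1009236]ᵀ.
Δ = 7540·551956 − 62922² = 202570156.
m = ((-114496)·551956 − 62922·(-1009236))/202570156 = 76598354/50642539; c = (7540·(-1009236) − 62922·(-114496))/202570156 = -101330532/50642539.
At r = 7: q̂ = (76598354/50642539)·(49) + (-101330532/50642539)·(343) = -31003053130/50642539.

q̂ = -612.194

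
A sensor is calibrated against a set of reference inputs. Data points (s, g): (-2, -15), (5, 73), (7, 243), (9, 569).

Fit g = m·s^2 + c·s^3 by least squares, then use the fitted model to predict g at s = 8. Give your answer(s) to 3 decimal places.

ĝ = 383.790

Setting ∂/∂m … = 0 gives: 9603·m + 78949·c = 59761;  78949·m + 664779·c = 507395.
Eliminating c: 664779·(row 1) − 78949·(row 2) gives 150928136·m = 664779·59761 − 78949·507395 = -330470036, so m = -82617509/37732034.
Then c = (507395 − 78949·(-82617509/37732034))/664779 = 38610749/37732034.
At s = 8: ĝ = (-82617509/37732034)·(64) + (38610749/37732034)·(512) = 7240591456/18866017.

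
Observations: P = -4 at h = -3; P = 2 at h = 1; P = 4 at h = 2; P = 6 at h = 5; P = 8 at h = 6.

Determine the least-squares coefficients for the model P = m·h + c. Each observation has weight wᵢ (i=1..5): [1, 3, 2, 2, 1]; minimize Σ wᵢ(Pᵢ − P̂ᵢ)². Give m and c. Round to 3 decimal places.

m = 1.224, c = 0.614

From the data, Σwᵢ·h·h = 106, Σwᵢ·h = 20, Σwᵢ·1 = 9.
For MᵀWP: Σwᵢ·h·P = 142, Σwᵢ·P = 30.
det = 106·9 − 20² = 554.
m = (142·9 − 20·30)/554 = 339/277; c = (106·30 − 20·142)/554 = 170/277.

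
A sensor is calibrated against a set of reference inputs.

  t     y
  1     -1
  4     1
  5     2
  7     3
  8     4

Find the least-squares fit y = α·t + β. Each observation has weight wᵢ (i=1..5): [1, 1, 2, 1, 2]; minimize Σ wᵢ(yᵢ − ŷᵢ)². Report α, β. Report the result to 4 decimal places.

Sums needed: Σwᵢ·t·t = 244, Σwᵢ·t = 38, Σwᵢ·1 = 7.
Moment sums: Σwᵢ·t·y = 108, Σwᵢ·y = 15.
Eliminating β: 7·(row 1) − 38·(row 2) gives 264·α = 7·108 − 38·15 = 186, so α = 31/44.
Then β = (15 − 38·(31/44))/7 = -37/22.

α = 0.7045, β = -1.6818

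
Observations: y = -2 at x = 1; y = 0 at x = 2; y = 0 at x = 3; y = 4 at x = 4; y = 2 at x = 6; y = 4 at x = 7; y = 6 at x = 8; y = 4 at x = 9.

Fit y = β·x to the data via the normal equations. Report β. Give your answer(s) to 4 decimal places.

β = 0.5308

Sums needed: Σx·x = 260.
Right-hand side: Σx·y = 138.
β = 138/260 = 0.530769.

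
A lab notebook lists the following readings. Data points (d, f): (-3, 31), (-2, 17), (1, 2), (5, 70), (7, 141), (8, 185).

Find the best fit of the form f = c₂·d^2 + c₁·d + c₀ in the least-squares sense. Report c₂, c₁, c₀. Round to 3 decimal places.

c₂ = 3.045, c₁ = -1.315, c₀ = 0.695

Entries of AᵀA: Σd^2·d^2 = 7220, Σd^2·d = 946, Σd^2 = 152, Σd·d = 152, Σd = 16, Σ1 = 6.
Right-hand side: Σd^2·f = 20848, Σd·f = 2692, Σf = 446.
Normal equations: [[7220, 946, 152]; [946, 152, 16]; [152, 16, 6]]·[c₂, c₁, c₀]ᵀ = [20848, 2692, 446]ᵀ.
Solving the 3×3 system (Gaussian elimination) gives c₂ = 173714/57045, c₁ = -75016/57045, c₀ = 13211/19015.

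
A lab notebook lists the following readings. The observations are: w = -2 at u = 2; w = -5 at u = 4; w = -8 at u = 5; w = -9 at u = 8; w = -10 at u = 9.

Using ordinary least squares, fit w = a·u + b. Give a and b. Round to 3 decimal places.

a = -1.072, b = -0.795

With design matrix M, MᵀM = [[190, 28]; [28, 5]] and Mᵀw = [-226, -34]ᵀ.
Δ = 190·5 − 28² = 166.
a = ((-226)·5 − 28·(-34))/166 = -89/83; b = (190·(-34) − 28·(-226))/166 = -66/83.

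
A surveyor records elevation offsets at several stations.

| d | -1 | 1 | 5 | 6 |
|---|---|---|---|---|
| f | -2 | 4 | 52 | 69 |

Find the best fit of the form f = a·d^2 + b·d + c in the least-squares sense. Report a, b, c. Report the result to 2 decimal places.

Sums needed: Σd^2·d^2 = 1923, Σd^2·d = 341, Σd^2 = 63, Σd·d = 63, Σd = 11, Σ1 = 4.
For Aᵀf: Σd^2·f = 3786, Σd·f = 680, Σf = 123.
Row-reducing yields a = 1609/1171, b = 3978/1171, c = -273/1171.

a = 1.37, b = 3.40, c = -0.23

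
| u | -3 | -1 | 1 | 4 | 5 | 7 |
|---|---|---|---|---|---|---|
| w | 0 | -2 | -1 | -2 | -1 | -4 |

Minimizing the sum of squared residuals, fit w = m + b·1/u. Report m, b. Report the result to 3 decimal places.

Setting ∂/∂m … = 0 gives: 6·m + (109/420)·b = -10;  (109/420)·m + (394081/176400)·b = -19/70.
(Σ1 = 6, Σ1/u = 109/420, Σ1/u·1/u = 394081/176400, Σw = -10, Σ1/u·w = -19/70.)
Δ = 6·(394081/176400) − (109/420)² = 470521/35280.
m = ((-10)·(394081/176400) − (109/420)·(-19/70))/(470521/35280) = -3928384/2352605; b = (6·(-19/70) − (109/420)·(-10))/(470521/35280) = 34104/470521.

m = -1.670, b = 0.072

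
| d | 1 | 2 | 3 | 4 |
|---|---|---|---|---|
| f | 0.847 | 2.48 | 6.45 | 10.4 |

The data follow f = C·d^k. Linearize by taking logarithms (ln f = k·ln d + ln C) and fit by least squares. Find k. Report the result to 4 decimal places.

k = 1.8378

Linearized form: ln f = k·ln d + ln C. From the 4 transformed points,
Σln d = 3.1781, Σ(ln d)² = 3.6092, Σln f = 4.9481, Σln d·ln f = 5.9239.
Normal system: [[3.6092, 3.1781]; [3.1781, 4]]·[k, ln C]ᵀ = [5.9239, 4.9481]ᵀ.
Slope k = (n·Σln d·ln f − Σln d·Σln f)/(n·Σ(ln d)² − (Σln d)²) = (4·5.9239 − 3.1781·4.9481)/4.3368 = 1.83781; ln C = (Σln f − k·Σln d)/n = -0.22314.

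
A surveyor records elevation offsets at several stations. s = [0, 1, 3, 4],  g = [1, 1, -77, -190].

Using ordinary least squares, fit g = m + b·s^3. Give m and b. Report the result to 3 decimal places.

Entries of XᵀX: Σ1 = 4, Σs^3 = 92, Σs^3·s^3 = 4826.
And Σg = -265, Σs^3·g = -14238.
Normal equations: [[4, 92]; [92, 4826]]·[m, b]ᵀ = [-265, -14238]ᵀ.
Δ = 4·4826 − 92² = 10840.
m = ((-265)·4826 − 92·(-14238))/10840 = 15503/5420; b = (4·(-14238) − 92·(-265))/10840 = -8143/2710.

m = 2.860, b = -3.005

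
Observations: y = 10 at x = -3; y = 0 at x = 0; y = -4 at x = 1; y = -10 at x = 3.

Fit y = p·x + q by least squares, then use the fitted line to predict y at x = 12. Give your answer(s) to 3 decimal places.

ŷ = -40.480

Forming MᵀM = [[19, 1]; [1, 4]] and Mᵀy = [-64, -4]ᵀ gives MᵀM·[p, q]ᵀ = Mᵀy.
Determinant 19·4 − 1² = 75.
p = ((-64)·4 − 1·(-4))/75 = -84/25; q = (19·(-4) − 1·(-64))/75 = -4/25.
At x = 12: ŷ = (-84/25)·(12) + (-4/25)·(1) = -1012/25.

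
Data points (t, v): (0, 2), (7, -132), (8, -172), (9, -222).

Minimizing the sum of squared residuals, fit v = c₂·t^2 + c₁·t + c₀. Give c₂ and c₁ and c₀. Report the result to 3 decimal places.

c₂ = -2.896, c₁ = 1.245, c₀ = 1.978

Compute the Gram sums: Σt^2·t^2 = 13058, Σt^2·t = 1584, Σt^2 = 194, Σt·t = 194, Σt = 24, Σ1 = 4.
Moment sums: Σt^2·v = -35458, Σt·v = -4298, Σv = -524.
Normal equations: [[13058, 1584, 194]; [1584, 194, 24]; [194, 24, 4]]·[c₂, c₁, c₀]ᵀ = [-35458, -4298, -524]ᵀ.
Row-reducing yields c₂ = -1752/605, c₁ = 3767/3025, c₀ = 5983/3025.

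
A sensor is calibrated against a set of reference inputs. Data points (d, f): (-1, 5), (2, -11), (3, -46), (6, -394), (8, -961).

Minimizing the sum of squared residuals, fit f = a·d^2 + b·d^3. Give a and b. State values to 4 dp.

The normal system AᵀA·[a, b]ᵀ = Aᵀf is [[5490, 40818]; [40818, 309594]]·[a, b]ᵀ = [-76141, -578471]ᵀ.
Δ = 5490·309594 − 40818² = 33561936.
a = ((-76141)·309594 − 40818·(-578471))/33561936 = 3269377/2796828; b = (5490·(-578471) − 40818·(-76141))/33561936 = -5656871/2796828.

a = 1.1690, b = -2.0226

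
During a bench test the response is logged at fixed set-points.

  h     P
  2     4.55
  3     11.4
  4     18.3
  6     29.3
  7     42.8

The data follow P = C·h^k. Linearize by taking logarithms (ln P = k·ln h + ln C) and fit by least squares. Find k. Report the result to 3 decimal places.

k = 1.696

Let Y = ln P. Fitting Y = k·ln h + ln C by least squares:
Σln h = 6.9157, Σ(ln h)² = 10.6062, Σln P = 13.9898, Σln h·ln P = 21.1153.
Equations: 10.6062·k + 6.9157·ln C = 21.1153;  6.9157·k + 5·ln C = 13.9898.
Slope k = (n·Σln h·ln P − Σln h·Σln P)/(n·Σ(ln h)² − (Σln h)²) = (5·21.1153 − 6.9157·13.9898)/5.2037 = 1.69636; ln C = (Σln P − k·Σln h)/n = 0.45164.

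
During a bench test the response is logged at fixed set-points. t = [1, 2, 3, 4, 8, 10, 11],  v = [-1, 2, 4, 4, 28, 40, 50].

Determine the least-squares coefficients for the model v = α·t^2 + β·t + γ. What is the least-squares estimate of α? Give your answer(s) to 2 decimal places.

α = 0.39

The normal equations are: 29091·α + 2943·β + 315·γ = 11949;  2943·α + 315·β + 39·γ = 1205;  315·α + 39·β + 7·γ = 127.
Inverting the 3×3 Gram matrix, [α, β, γ]ᵀ = [295/748, 181/612, -1405/1122]ᵀ.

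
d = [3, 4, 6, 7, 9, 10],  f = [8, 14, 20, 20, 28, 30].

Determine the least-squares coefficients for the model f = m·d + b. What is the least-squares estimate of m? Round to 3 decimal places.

m = 2.987

Setting ∂/∂m … = 0 gives: 291·m + 39·b = 892;  39·m + 6·b = 120.
Δ = 291·6 − 39² = 225.
m = (892·6 − 39·120)/225 = 224/75; b = (291·120 − 39·892)/225 = 44/75.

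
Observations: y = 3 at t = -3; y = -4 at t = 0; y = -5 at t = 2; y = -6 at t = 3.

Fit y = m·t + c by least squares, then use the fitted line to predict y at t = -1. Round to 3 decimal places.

Normal-equation sums: Σt·t = 22, Σt = 2, Σ1 = 4.
Right-hand side: Σt·y = -37, Σy = -12.
det = 22·4 − 2² = 84.
m = ((-37)·4 − 2·(-12))/84 = -31/21; c = (22·(-12) − 2·(-37))/84 = -95/42.
At t = -1: ŷ = (-31/21)·(-1) + (-95/42)·(1) = -11/14.

ŷ = -0.786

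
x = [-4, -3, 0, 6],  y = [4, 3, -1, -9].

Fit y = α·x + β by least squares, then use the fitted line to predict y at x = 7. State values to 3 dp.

ŷ = -10.267

From the data, Σx·x = 61, Σx = -1, Σ1 = 4.
Right-hand side: Σx·y = -79, Σy = -3.
Normal equations: [[61, -1]; [-1, 4]]·[α, β]ᵀ = [-79, -3]ᵀ.
Eliminating β: 4·(row 1) − (-1)·(row 2) gives 243·α = 4·(-79) − (-1)·(-3) = -319, so α = -319/243.
Then β = ((-3) − (-1)·(-319/243))/4 = -262/243.
At x = 7: ŷ = (-319/243)·(7) + (-262/243)·(1) = -2495/243.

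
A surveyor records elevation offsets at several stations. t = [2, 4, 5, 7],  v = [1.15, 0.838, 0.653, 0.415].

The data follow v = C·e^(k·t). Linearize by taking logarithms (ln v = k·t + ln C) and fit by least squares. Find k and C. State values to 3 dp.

k = -0.206, C = 1.803

Let Y = ln v. Fitting Y = k·t + ln C by least squares:
Σt = 18.0000, Σ(t)² = 94.0000, Σln v = -1.3426, Σt·ln v = -8.7147.
Equations: 94.0000·k + 18.0000·ln C = -8.7147;  18.0000·k + 4·ln C = -1.3426.
Δ = 94.0000·4 − (18.0000)² = 52.0000; k = (-8.7147·4 − 18.0000·-1.3426)/52.0000 = -0.20560, ln C = (94.0000·-1.3426 − 18.0000·-8.7147)/52.0000 = 0.58955, so C = exp(0.58955) = 1.80317.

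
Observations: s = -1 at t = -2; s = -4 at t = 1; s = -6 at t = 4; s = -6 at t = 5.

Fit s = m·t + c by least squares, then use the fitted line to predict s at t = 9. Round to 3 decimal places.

Normal-equation sums: Σt·t = 46, Σt = 8, Σ1 = 4.
For Aᵀs: Σt·s = -56, Σs = -17.
Normal equations: [[46, 8]; [8, 4]]·[m, c]ᵀ = [-56, -17]ᵀ.
Eliminating c: 4·(row 1) − 8·(row 2) gives 120·m = 4·(-56) − 8·(-17) = -88, so m = -11/15.
Then c = ((-17) − 8·(-11/15))/4 = -167/60.
At t = 9: ŝ = (-11/15)·(9) + (-167/60)·(1) = -563/60.

ŝ = -9.383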